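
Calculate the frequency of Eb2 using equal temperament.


f = 440 × 2^(n/12) where n = semitones from A4
Eb2: -30 semitones from A4
f = 440 × 2^(-30/12)
f = 77.78 Hz


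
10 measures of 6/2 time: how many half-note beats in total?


Solution.
Time signature 6/2: the bottom number 2 means the half note gets one count
The top number 6 means 6 half-note beats per measure
Total = 6 × 10 measures
= 60 half-note beats


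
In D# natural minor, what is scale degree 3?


Working:
Natural minor scale pattern: W-H-W-W-H-W-W (2-1-2-2-1-2-2 semitones)
Starting from D#:
  D# + 2 semitones → E#
  E# + 1 semitone → F#
  F# + 2 semitones → G#
  G# + 2 semitones → A#
  A# + 1 semitone → B
  B + 2 semitones → C#
  C# + 2 semitones → D#
Scale: D# E# F# G# A# B C#
Degree 3 = F#


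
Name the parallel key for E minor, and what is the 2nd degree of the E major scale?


Step by step:
Parallel keys share the same tonic but differ in mode
E minor → parallel is E major
E major scale: E F# G# A B C# D#
= E major; 2nd degree = F#


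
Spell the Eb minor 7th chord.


Reasoning:
Minor 7th chord = root + minor 3rd + perfect 5th + minor 7th
Seventh chords stack in thirds, so the letter names are E-G-B-D
Root: Eb
Minor 3rd above Eb: Gb
Perfect 5th above Eb: Bb
Minor 7th above Eb: Db
Chord = Eb Gb Bb Db


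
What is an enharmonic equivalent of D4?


Enharmonic notes sound the same pitch but are spelled with different letter names
D and Ebb name the same pitch class
= Ebb4


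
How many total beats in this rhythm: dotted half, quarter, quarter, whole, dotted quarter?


Solution.
Beat values:
  dotted half = 3 beats
  quarter = 1 beat
  quarter = 1 beat
  whole = 4 beats
  dotted quarter = 1.5 beats
Sum = 3 + 1 + 1 + 4 + 1.5
= 10.5 beats


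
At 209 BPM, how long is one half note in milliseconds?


One quarter-note beat = 60000 / BPM = 60000 / 209 ms
Half note = 2 × quarter note
Duration = 2 × 60000 / 209 = 120000 / 209
= 574.2 ms


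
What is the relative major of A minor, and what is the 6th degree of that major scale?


The relative major shares the key signature and is a minor 3rd above the minor tonic
A minor 3rd above A is C
→ relative major of A minor is C major
C major scale: C D E F G A B
= C major; 6th degree = A


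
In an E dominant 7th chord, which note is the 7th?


Reasoning:
Dominant 7th chord = root + major 3rd + perfect 5th + minor 7th
Seventh chords stack in thirds, so the letter names are E-G-B-D
Root: E
Major 3rd above E: G#
Perfect 5th above E: B
Minor 7th above E: D
The 7th = D


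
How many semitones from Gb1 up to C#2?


Absolute semitone position = octave×12 + chromatic position
Gb1: 1×12 + 6 = 18
C#2: 2×12 + 1 = 25
Difference = 25 - 18 = 7
= 7 semitones


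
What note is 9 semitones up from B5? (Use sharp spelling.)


Let's work it out.
B5: chromatic position 11 in octave 5 → absolute = 5×12 + 11 = 71
Transpose up 9: 71 + 9 = 80
80 = 6×12 + 8 → G# in octave 6
Result = G#6


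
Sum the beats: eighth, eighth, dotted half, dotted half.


Solution.
Beat values:
  eighth = 0.5 beats
  eighth = 0.5 beats
  dotted half = 3 beats
  dotted half = 3 beats
Sum = 0.5 + 0.5 + 3 + 3
= 7 beats


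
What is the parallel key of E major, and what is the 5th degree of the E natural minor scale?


Solution.
Parallel keys share the same tonic but differ in mode
E major → parallel is E minor
E natural minor scale: E F# G A B C D
= E minor; 5th degree = B


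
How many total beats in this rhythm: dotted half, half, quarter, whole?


Solution.
Beat values:
  dotted half = 3 beats
  half = 2 beats
  quarter = 1 beat
  whole = 4 beats
Sum = 3 + 2 + 1 + 4
= 10 beats


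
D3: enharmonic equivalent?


Reasoning:
Enharmonic notes sound the same pitch but are spelled with different letter names
D and C## name the same pitch class
= C##3


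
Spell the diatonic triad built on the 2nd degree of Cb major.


Step by step:
Cb major scale: Cb Db Eb Fb Gb Ab Bb
Diatonic triad on degree 2 stacks scale notes 2, 4, 6: Db Fb Ab
Db→Fb = 3 semitones; Db→Ab = 7 semitones → minor triad
= Db Fb Ab (minor)


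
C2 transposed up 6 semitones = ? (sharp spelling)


Solution.
C2: chromatic position 0 in octave 2 → absolute = 2×12 + 0 = 24
Transpose up 6: 24 + 6 = 30
30 = 2×12 + 6 → F# in octave 2
Result = F#2


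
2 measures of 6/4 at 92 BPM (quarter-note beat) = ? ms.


Step by step:
Quarter-note beat duration = 60000 / 92 ms
Beats per measure (6/4) = 6
One measure = 6 × 60000 / 92 = 360000 / 92 ms
2 measures = 2 × 360000 / 92 = 720000 / 92
= 7826.1 ms


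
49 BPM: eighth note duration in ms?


One quarter-note beat = 60000 / BPM = 60000 / 49 ms
Eighth note = 1/2 × quarter note
Duration = 1/2 × 60000 / 49 = 30000 / 49
= 612.2 ms


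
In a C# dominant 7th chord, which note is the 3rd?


Reasoning:
Dominant 7th chord = root + major 3rd + perfect 5th + minor 7th
Seventh chords stack in thirds, so the letter names are C-E-G-B
Root: C#
Major 3rd above C#: E#
Perfect 5th above C#: G#
Minor 7th above C#: B
The 3rd = E#


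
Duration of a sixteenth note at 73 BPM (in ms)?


One quarter-note beat = 60000 / BPM = 60000 / 73 ms
Sixteenth note = 1/4 × quarter note
Duration = 1/4 × 60000 / 73 = 15000 / 73
= 205.5 ms


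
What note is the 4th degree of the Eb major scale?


Step by step:
Major scale pattern: W-W-H-W-W-W-H (2-2-1-2-2-2-1 semitones)
Starting from Eb:
  Eb + 2 semitones → F
  F + 2 semitones → G
  G + 1 semitone → Ab
  Ab + 2 semitones → Bb
  Bb + 2 semitones → C
  C + 2 semitones → D
  D + 1 semitone → Eb
Scale: Eb F G Ab Bb C D
Degree 4 = Ab


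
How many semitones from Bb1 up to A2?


Absolute semitone position = octave×12 + chromatic position
Bb1: 1×12 + 10 = 22
A2: 2×12 + 9 = 33
Difference = 33 - 22 = 11
= 11 semitones


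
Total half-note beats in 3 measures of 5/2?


Solution.
Time signature 5/2: the bottom number 2 means the half note gets one count
The top number 5 means 5 half-note beats per measure
Total = 5 × 3 measures
= 15 half-note beats


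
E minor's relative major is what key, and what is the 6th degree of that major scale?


Working:
The relative major shares the key signature and is a minor 3rd above the minor tonic
A minor 3rd above E is G
→ relative major of E minor is G major
G major scale: G A B C D E F#
= G major; 6th degree = E


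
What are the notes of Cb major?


Reasoning:
Major scale pattern: W-W-H-W-W-W-H (2-2-1-2-2-2-1 semitones)
Starting from Cb:
  Cb + 2 semitones → Db
  Db + 2 semitones → Eb
  Eb + 1 semitone → Fb
  Fb + 2 semitones → Gb
  Gb + 2 semitones → Ab
  Ab + 2 semitones → Bb
  Bb + 1 semitone → Cb
Scale = Cb Db Eb Fb Gb Ab Bb


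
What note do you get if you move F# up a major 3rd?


Working:
major 3rd: 3 letter names, 4 semitones
Letter: F + 2 → A
Pitch: F# + 4 semitones, spelled as an A → A#
= A#


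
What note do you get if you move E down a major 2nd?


Working:
major 2nd: 2 letter names, 2 semitones
Letter: E - 1 → D
Pitch: E - 2 semitones, spelled as a D → D
= D


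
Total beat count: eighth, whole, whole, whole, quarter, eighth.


Beat values:
  eighth = 0.5 beats
  whole = 4 beats
  whole = 4 beats
  whole = 4 beats
  quarter = 1 beat
  eighth = 0.5 beats
Sum = 0.5 + 4 + 4 + 4 + 1 + 0.5
= 14 beats


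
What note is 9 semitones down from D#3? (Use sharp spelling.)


D#3: chromatic position 3 in octave 3 → absolute = 3×12 + 3 = 39
Transpose down 9: 39 - 9 = 30
30 = 2×12 + 6 → F# in octave 2
Result = F#2


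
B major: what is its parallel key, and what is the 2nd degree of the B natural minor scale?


Solution.
Parallel keys share the same tonic but differ in mode
B major → parallel is B minor
B natural minor scale: B C# D E F# G A
= B minor; 2nd degree = C#


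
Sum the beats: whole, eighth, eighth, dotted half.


Reasoning:
Beat values:
  whole = 4 beats
  eighth = 0.5 beats
  eighth = 0.5 beats
  dotted half = 3 beats
Sum = 4 + 0.5 + 0.5 + 3
= 8 beats


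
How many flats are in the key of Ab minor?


Step by step:
Flat minor keys: A(0), D(1), G(2), C(3), F(4), Bb(5), Eb(6), Ab(7)
Ab minor has 7 flats
Order of flats: Bb Eb Ab Db Gb Cb Fb → first 7: Bb, Eb, Ab, Db, Gb, Cb, Fb
= 7 flats


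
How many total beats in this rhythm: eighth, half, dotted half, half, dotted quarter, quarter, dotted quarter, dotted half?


Reasoning:
Beat values:
  eighth = 0.5 beats
  half = 2 beats
  dotted half = 3 beats
  half = 2 beats
  dotted quarter = 1.5 beats
  quarter = 1 beat
  dotted quarter = 1.5 beats
  dotted half = 3 beats
Sum = 0.5 + 2 + 3 + 2 + 1.5 + 1 + 1.5 + 3
= 14.5 beats


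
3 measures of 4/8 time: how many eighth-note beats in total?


Step by step:
Time signature 4/8: the bottom number 8 means the eighth note gets one count
The top number 4 means 4 eighth-note beats per measure
Total = 4 × 3 measures
= 12 eighth-note beats


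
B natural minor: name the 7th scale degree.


Working:
Natural minor scale pattern: W-H-W-W-H-W-W (2-1-2-2-1-2-2 semitones)
Starting from B:
  B + 2 semitones → C#
  C# + 1 semitone → D
  D + 2 semitones → E
  E + 2 semitones → F#
  F# + 1 semitone → G
  G + 2 semitones → A
  A + 2 semitones → B
Scale: B C# D E F# G A
Degree 7 = A


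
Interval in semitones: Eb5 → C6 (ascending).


Absolute semitone position = octave×12 + chromatic position
Eb5: 5×12 + 3 = 63
C6: 6×12 + 0 = 72
Difference = 72 - 63 = 9
= 9 semitones


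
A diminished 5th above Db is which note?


Let's work it out.
A 5th spans 5 letter names, so from D we land on A
A diminished 5th = 6 semitones above Db
Spell A at that pitch: Abb
= Abb


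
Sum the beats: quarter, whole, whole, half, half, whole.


Let's work it out.
Beat values:
  quarter = 1 beat
  whole = 4 beats
  whole = 4 beats
  half = 2 beats
  half = 2 beats
  whole = 4 beats
Sum = 1 + 4 + 4 + 2 + 2 + 4
= 17 beats


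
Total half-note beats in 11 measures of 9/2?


Solution.
Time signature 9/2: the bottom number 2 means the half note gets one count
The top number 9 means 9 half-note beats per measure
Total = 9 × 11 measures
= 99 half-note beats


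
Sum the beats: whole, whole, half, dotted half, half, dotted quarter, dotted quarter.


Step by step:
Beat values:
  whole = 4 beats
  whole = 4 beats
  half = 2 beats
  dotted half = 3 beats
  half = 2 beats
  dotted quarter = 1.5 beats
  dotted quarter = 1.5 beats
Sum = 4 + 4 + 2 + 3 + 2 + 1.5 + 1.5
= 18 beats


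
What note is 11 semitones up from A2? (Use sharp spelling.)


Let's work it out.
A2: chromatic position 9 in octave 2 → absolute = 2×12 + 9 = 33
Transpose up 11: 33 + 11 = 44
44 = 3×12 + 8 → G# in octave 3
Result = G#3


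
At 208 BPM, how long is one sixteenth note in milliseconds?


Reasoning:
One quarter-note beat = 60000 / BPM = 60000 / 208 ms
Sixteenth note = 1/4 × quarter note
Duration = 1/4 × 60000 / 208 = 15000 / 208
= 72.1 ms


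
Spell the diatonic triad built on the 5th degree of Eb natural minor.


Reasoning:
Eb natural minor scale: Eb F Gb Ab Bb Cb Db
Diatonic triad on degree 5 stacks scale notes 5, 7, 2: Bb Db F
Bb→Db = 3 semitones; Bb→F = 7 semitones → minor triad
= Bb Db F (minor)


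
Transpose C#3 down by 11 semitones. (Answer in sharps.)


C#3: chromatic position 1 in octave 3 → absolute = 3×12 + 1 = 37
Transpose down 11: 37 - 11 = 26
26 = 2×12 + 2 → D in octave 2
Result = D2


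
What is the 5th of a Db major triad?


Step by step:
Major triad = root + major 3rd (4 semitones) + perfect 5th (7 semitones)
A triad on Db stacks thirds, so the chord tones use letter names D-F-A
Root: Db
Major 3rd above Db: F
Perfect 5th above Db: Ab
The 5th = Ab


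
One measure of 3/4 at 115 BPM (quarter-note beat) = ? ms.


Working:
Quarter-note beat duration = 60000 / 115 ms
Beats per measure (3/4) = 3
One measure = 3 × 60000 / 115 = 180000 / 115 ms
= 1565.2 ms


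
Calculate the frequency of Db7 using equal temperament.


Reasoning:
f = 440 × 2^(n/12) where n = semitones from A4
Db7: 28 semitones from A4
f = 440 × 2^(28/12)
f = 2217.46 Hz


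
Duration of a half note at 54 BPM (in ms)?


Working:
One quarter-note beat = 60000 / BPM = 60000 / 54 ms
Half note = 2 × quarter note
Duration = 2 × 60000 / 54 = 120000 / 54
= 2222.2 ms


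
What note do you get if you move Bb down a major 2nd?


major 2nd: 2 letter names, 2 semitones
Letter: B - 1 → A
Pitch: Bb - 2 semitones, spelled as an A → Ab
= Ab


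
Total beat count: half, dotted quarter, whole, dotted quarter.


Beat values:
  half = 2 beats
  dotted quarter = 1.5 beats
  whole = 4 beats
  dotted quarter = 1.5 beats
Sum = 2 + 1.5 + 4 + 1.5
= 9 beats


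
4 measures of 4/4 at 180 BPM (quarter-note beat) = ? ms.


Let's work it out.
Quarter-note beat duration = 60000 / 180 ms
Beats per measure (4/4) = 4
One measure = 4 × 60000 / 180 = 240000 / 180 ms
4 measures = 4 × 240000 / 180 = 960000 / 180
= 5333.3 ms


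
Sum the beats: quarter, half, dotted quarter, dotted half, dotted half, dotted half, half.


Beat values:
  quarter = 1 beat
  half = 2 beats
  dotted quarter = 1.5 beats
  dotted half = 3 beats
  dotted half = 3 beats
  dotted half = 3 beats
  half = 2 beats
Sum = 1 + 2 + 1.5 + 3 + 3 + 3 + 2
= 15.5 beats


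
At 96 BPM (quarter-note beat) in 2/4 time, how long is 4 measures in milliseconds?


Solution.
Quarter-note beat duration = 60000 / 96 ms
Beats per measure (2/4) = 2
One measure = 2 × 60000 / 96 = 120000 / 96 ms
4 measures = 4 × 120000 / 96 = 480000 / 96
= 5000.0 ms


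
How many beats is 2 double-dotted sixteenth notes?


Solution.
Base sixteenth note = 1/4 beats
Dot 1 adds half the previous value: +1/8
Dot 2 adds half the previous value: +1/16
One double-dotted sixteenth = 1/4 + 1/8 + 1/16 = 7/16
2 of them = 2 × 7/16 = 7/8
= 7/8 beats


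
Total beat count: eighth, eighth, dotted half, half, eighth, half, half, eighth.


Working:
Beat values:
  eighth = 0.5 beats
  eighth = 0.5 beats
  dotted half = 3 beats
  half = 2 beats
  eighth = 0.5 beats
  half = 2 beats
  half = 2 beats
  eighth = 0.5 beats
Sum = 0.5 + 0.5 + 3 + 2 + 0.5 + 2 + 2 + 0.5
= 11 beats


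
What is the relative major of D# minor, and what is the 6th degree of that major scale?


Solution.
The relative major shares the key signature and is a minor 3rd above the minor tonic
A minor 3rd above D# is F#
→ relative major of D# minor is F# major
F# major scale: F# G# A# B C# D# E#
= F# major; 6th degree = D#


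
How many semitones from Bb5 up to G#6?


Absolute semitone position = octave×12 + chromatic position
Bb5: 5×12 + 10 = 70
G#6: 6×12 + 8 = 80
Difference = 80 - 70 = 10
= 10 semitones


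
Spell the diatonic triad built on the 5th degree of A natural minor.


Step by step:
A natural minor scale: A B C D E F G
Diatonic triad on degree 5 stacks scale notes 5, 7, 2: E G B
E→G = 3 semitones; E→B = 7 semitones → minor triad
= E G B (minor)


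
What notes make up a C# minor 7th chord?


Minor 7th chord = root + minor 3rd + perfect 5th + minor 7th
Seventh chords stack in thirds, so the letter names are C-E-G-B
Root: C#
Minor 3rd above C#: E
Perfect 5th above C#: G#
Minor 7th above C#: B
Chord = C# E G# B


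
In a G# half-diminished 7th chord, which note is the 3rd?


Let's work it out.
Half-diminished 7th chord = root + minor 3rd + diminished 5th + minor 7th
Seventh chords stack in thirds, so the letter names are G-B-D-F
Root: G#
Minor 3rd above G#: B
Diminished 5th above G#: D
Minor 7th above G#: F#
The 3rd = B


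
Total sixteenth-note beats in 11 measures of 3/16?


Step by step:
Time signature 3/16: the bottom number 16 means the sixteenth note gets one count
The top number 3 means 3 sixteenth-note beats per measure
Total = 3 × 11 measures
= 33 sixteenth-note beats


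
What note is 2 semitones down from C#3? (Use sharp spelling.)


Let's work it out.
C#3: chromatic position 1 in octave 3 → absolute = 3×12 + 1 = 37
Transpose down 2: 37 - 2 = 35
35 = 2×12 + 11 → B in octave 2
Result = B2


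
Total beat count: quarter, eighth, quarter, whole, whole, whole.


Solution.
Beat values:
  quarter = 1 beat
  eighth = 0.5 beats
  quarter = 1 beat
  whole = 4 beats
  whole = 4 beats
  whole = 4 beats
Sum = 1 + 0.5 + 1 + 4 + 4 + 4
= 14.5 beats


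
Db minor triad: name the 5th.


Minor triad = root + minor 3rd (3 semitones) + perfect 5th (7 semitones)
A triad on Db stacks thirds, so the chord tones use letter names D-F-A
Root: Db
Minor 3rd above Db: Fb
Perfect 5th above Db: Ab
The 5th = Ab


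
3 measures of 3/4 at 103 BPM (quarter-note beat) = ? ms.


Reasoning:
Quarter-note beat duration = 60000 / 103 ms
Beats per measure (3/4) = 3
One measure = 3 × 60000 / 103 = 180000 / 103 ms
3 measures = 3 × 180000 / 103 = 540000 / 103
= 5242.7 ms


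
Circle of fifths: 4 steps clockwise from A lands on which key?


Each clockwise step on the circle of fifths moves up a perfect 5th
From A: A → E → B → F#/Gb → Db
= Db


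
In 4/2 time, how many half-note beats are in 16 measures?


Time signature 4/2: the bottom number 2 means the half note gets one count
The top number 4 means 4 half-note beats per measure
Total = 4 × 16 measures
= 64 half-note beats


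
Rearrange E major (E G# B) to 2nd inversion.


Root position: E G# B
2nd inversion: move root and 3rd up an octave
Bass note: B
Notes (bottom to top) = B E G#


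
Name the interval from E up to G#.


Letter names: E → G spans 3 letter names → a 3rd
Semitones: E → G# = 4 half-steps
A 3rd of 4 semitones is a major 3rd
= major 3rd


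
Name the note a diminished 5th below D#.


Step by step:
A 5th spans 5 letter names, so from D we land on G
A diminished 5th = 6 semitones below D#
Spell G at that pitch: G##
= G##


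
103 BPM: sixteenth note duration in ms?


Working:
One quarter-note beat = 60000 / BPM = 60000 / 103 ms
Sixteenth note = 1/4 × quarter note
Duration = 1/4 × 60000 / 103 = 15000 / 103
= 145.6 ms


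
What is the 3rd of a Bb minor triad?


Let's work it out.
Minor triad = root + minor 3rd (3 semitones) + perfect 5th (7 semitones)
A triad on Bb stacks thirds, so the chord tones use letter names B-D-F
Root: Bb
Minor 3rd above Bb: Db
Perfect 5th above Bb: F
The 3rd = Db


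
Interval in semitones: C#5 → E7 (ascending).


Let's work it out.
Absolute semitone position = octave×12 + chromatic position
C#5: 5×12 + 1 = 61
E7: 7×12 + 4 = 88
Difference = 88 - 61 = 27
= 27 semitones


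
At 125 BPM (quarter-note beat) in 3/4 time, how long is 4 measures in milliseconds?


Reasoning:
Quarter-note beat duration = 60000 / 125 ms
Beats per measure (3/4) = 3
One measure = 3 × 60000 / 125 = 180000 / 125 ms
4 measures = 4 × 180000 / 125 = 720000 / 125
= 5760.0 ms


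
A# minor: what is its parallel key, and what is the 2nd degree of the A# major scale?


Parallel keys share the same tonic but differ in mode
A# minor → parallel is A# major
A# major scale: A# B# C## D# E# F## G##
= A# major; 2nd degree = B#


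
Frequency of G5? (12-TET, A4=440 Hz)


f = 440 × 2^(n/12) where n = semitones from A4
G5: 10 semitones from A4
f = 440 × 2^(10/12)
f = 783.99 Hz


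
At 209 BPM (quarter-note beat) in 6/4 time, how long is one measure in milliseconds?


Step by step:
Quarter-note beat duration = 60000 / 209 ms
Beats per measure (6/4) = 6
One measure = 6 × 60000 / 209 = 360000 / 209 ms
= 1722.5 ms


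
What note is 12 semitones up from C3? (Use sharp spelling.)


Solution.
C3: chromatic position 0 in octave 3 → absolute = 3×12 + 0 = 36
Transpose up 12: 36 + 12 = 48
48 = 4×12 + 0 → C in octave 4
Result = C4


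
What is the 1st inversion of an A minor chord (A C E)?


Root position: A C E
1st inversion: move root up an octave
Bass note: C
Notes (bottom to top) = C E A


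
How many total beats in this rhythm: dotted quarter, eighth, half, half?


Reasoning:
Beat values:
  dotted quarter = 1.5 beats
  eighth = 0.5 beats
  half = 2 beats
  half = 2 beats
Sum = 1.5 + 0.5 + 2 + 2
= 6 beats


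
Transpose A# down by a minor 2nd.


Let's work it out.
minor 2nd: 2 letter names, 1 semitones
Letter: A - 1 → G
Pitch: A# - 1 semitones, spelled as a G → G##
= G##


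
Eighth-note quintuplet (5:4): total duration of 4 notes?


Quintuplet: 5 notes occupy the space of 4 eighth notes
Space = 4 × 1/2 = 2 beats
Each quintuplet note = 2 / 5 = 2/5 beats
4 notes = 4 × 2/5 = 8/5
= 8/5 beats


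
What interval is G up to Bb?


Working:
Letter names: G → B spans 3 letter names → a 3rd
Semitones: G → Bb = 3 half-steps
A 3rd of 3 semitones is a minor 3rd
= minor 3rd


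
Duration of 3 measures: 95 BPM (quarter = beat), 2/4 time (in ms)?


Solution.
Quarter-note beat duration = 60000 / 95 ms
Beats per measure (2/4) = 2
One measure = 2 × 60000 / 95 = 120000 / 95 ms
3 measures = 3 × 120000 / 95 = 360000 / 95
= 3789.5 ms


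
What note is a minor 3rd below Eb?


Solution.
A 3rd spans 3 letter names, so from E we land on C
A minor 3rd = 3 semitones below Eb
Spell C at that pitch: C
= C


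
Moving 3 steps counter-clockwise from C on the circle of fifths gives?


Each counter-clockwise step moves down a perfect 5th (= up a perfect 4th)
From C: C → F → Bb → Eb
= Eb


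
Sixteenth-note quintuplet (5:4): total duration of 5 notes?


Quintuplet: 5 notes occupy the space of 4 sixteenth notes
Space = 4 × 1/4 = 1 beat
Each quintuplet note = 1 / 5 = 1/5 beats
5 notes = 5 × 1/5 = 1
= 1 beat


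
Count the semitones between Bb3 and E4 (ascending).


Let's work it out.
Absolute semitone position = octave×12 + chromatic position
Bb3: 3×12 + 10 = 46
E4: 4×12 + 4 = 52
Difference = 52 - 46 = 6
= 6 semitones


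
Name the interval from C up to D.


Solution.
Letter names: C → D spans 2 letter names → a 2nd
Semitones: C → D = 2 half-steps
A 2nd of 2 semitones is a major 2nd
= major 2nd


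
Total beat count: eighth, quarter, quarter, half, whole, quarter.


Let's work it out.
Beat values:
  eighth = 0.5 beats
  quarter = 1 beat
  quarter = 1 beat
  half = 2 beats
  whole = 4 beats
  quarter = 1 beat
Sum = 0.5 + 1 + 1 + 2 + 4 + 1
= 9.5 beats


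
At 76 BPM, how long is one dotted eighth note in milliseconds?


Step by step:
One quarter-note beat = 60000 / BPM = 60000 / 76 ms
Dotted eighth note = 3/4 × quarter note
Duration = 3/4 × 60000 / 76 = 45000 / 76
= 592.1 ms


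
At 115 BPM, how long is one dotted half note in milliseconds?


Working:
One quarter-note beat = 60000 / BPM = 60000 / 115 ms
Dotted half note = 3 × quarter note
Duration = 3 × 60000 / 115 = 180000 / 115
= 1565.2 ms


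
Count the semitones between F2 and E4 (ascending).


Solution.
Absolute semitone position = octave×12 + chromatic position
F2: 2×12 + 5 = 29
E4: 4×12 + 4 = 52
Difference = 52 - 29 = 23
= 23 semitones


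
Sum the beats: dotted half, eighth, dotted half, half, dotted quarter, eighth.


Reasoning:
Beat values:
  dotted half = 3 beats
  eighth = 0.5 beats
  dotted half = 3 beats
  half = 2 beats
  dotted quarter = 1.5 beats
  eighth = 0.5 beats
Sum = 3 + 0.5 + 3 + 2 + 1.5 + 0.5
= 10.5 beats


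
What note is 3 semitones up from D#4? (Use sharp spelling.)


D#4: chromatic position 3 in octave 4 → absolute = 4×12 + 3 = 51
Transpose up 3: 51 + 3 = 54
54 = 4×12 + 6 → F# in octave 4
Result = F#4


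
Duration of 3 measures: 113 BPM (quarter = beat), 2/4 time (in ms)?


Solution.
Quarter-note beat duration = 60000 / 113 ms
Beats per measure (2/4) = 2
One measure = 2 × 60000 / 113 = 120000 / 113 ms
3 measures = 3 × 120000 / 113 = 360000 / 113
= 3185.8 ms


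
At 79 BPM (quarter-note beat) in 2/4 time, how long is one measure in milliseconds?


Let's work it out.
Quarter-note beat duration = 60000 / 79 ms
Beats per measure (2/4) = 2
One measure = 2 × 60000 / 79 = 120000 / 79 ms
= 1519.0 ms


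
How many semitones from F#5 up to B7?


Reasoning:
Absolute semitone position = octave×12 + chromatic position
F#5: 5×12 + 6 = 66
B7: 7×12 + 11 = 95
Difference = 95 - 66 = 29
= 29 semitones


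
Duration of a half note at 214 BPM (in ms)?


Step by step:
One quarter-note beat = 60000 / BPM = 60000 / 214 ms
Half note = 2 × quarter note
Duration = 2 × 60000 / 214 = 120000 / 214
= 560.7 ms


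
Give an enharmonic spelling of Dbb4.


Step by step:
Enharmonic notes sound the same pitch but are spelled with different letter names
Dbb and C name the same pitch class
= C4


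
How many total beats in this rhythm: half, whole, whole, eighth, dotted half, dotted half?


Working:
Beat values:
  half = 2 beats
  whole = 4 beats
  whole = 4 beats
  eighth = 0.5 beats
  dotted half = 3 beats
  dotted half = 3 beats
Sum = 2 + 4 + 4 + 0.5 + 3 + 3
= 16.5 beats


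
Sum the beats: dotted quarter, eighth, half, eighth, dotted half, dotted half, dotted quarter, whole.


Working:
Beat values:
  dotted quarter = 1.5 beats
  eighth = 0.5 beats
  half = 2 beats
  eighth = 0.5 beats
  dotted half = 3 beats
  dotted half = 3 beats
  dotted quarter = 1.5 beats
  whole = 4 beats
Sum = 1.5 + 0.5 + 2 + 0.5 + 3 + 3 + 1.5 + 4
= 16 beats


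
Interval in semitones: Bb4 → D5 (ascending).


Step by step:
Absolute semitone position = octave×12 + chromatic position
Bb4: 4×12 + 10 = 58
D5: 5×12 + 2 = 62
Difference = 62 - 58 = 4
= 4 semitones


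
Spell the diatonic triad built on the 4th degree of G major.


Working:
G major scale: G A B C D E F#
Diatonic triad on degree 4 stacks scale notes 4, 6, 1: C E G
C→E = 4 semitones; C→G = 7 semitones → major triad
= C E G (major)


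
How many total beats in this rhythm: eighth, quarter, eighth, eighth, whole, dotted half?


Beat values:
  eighth = 0.5 beats
  quarter = 1 beat
  eighth = 0.5 beats
  eighth = 0.5 beats
  whole = 4 beats
  dotted half = 3 beats
Sum = 0.5 + 1 + 0.5 + 0.5 + 4 + 3
= 9.5 beats


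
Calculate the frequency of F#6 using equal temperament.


Step by step:
f = 440 × 2^(n/12) where n = semitones from A4
F#6: 21 semitones from A4
f = 440 × 2^(21/12)
f = 1479.98 Hz


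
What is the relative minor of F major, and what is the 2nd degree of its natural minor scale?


The relative minor shares the major's key signature and starts on its 6th degree
6th degree = a major 6th above the tonic; a major 6th above F is D
→ relative minor of F major is D minor
D natural minor scale: D E F G A Bb C
= D minor; 2nd degree = E


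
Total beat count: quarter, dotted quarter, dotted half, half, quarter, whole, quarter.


Beat values:
  quarter = 1 beat
  dotted quarter = 1.5 beats
  dotted half = 3 beats
  half = 2 beats
  quarter = 1 beat
  whole = 4 beats
  quarter = 1 beat
Sum = 1 + 1.5 + 3 + 2 + 1 + 4 + 1
= 13.5 beats


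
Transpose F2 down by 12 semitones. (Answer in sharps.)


F2: chromatic position 5 in octave 2 → absolute = 2×12 + 5 = 29
Transpose down 12: 29 - 12 = 17
17 = 1×12 + 5 → F in octave 1
Result = F1


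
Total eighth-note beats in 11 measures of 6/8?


Solution.
Time signature 6/8: the bottom number 8 means the eighth note gets one count
The top number 6 means 6 eighth-note beats per measure
Total = 6 × 11 measures
= 66 eighth-note beats


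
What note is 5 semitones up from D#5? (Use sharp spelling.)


Let's work it out.
D#5: chromatic position 3 in octave 5 → absolute = 5×12 + 3 = 63
Transpose up 5: 63 + 5 = 68
68 = 5×12 + 8 → G# in octave 5
Result = G#5


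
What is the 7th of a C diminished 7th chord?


Step by step:
Diminished 7th chord = root + minor 3rd + diminished 5th + diminished 7th
Seventh chords stack in thirds, so the letter names are C-E-G-B
Root: C
Minor 3rd above C: Eb
Diminished 5th above C: Gb
Diminished 7th above C: Bbb
The 7th = Bbb


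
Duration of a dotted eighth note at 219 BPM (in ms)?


Solution.
One quarter-note beat = 60000 / BPM = 60000 / 219 ms
Dotted eighth note = 3/4 × quarter note
Duration = 3/4 × 60000 / 219 = 45000 / 219
= 205.5 ms


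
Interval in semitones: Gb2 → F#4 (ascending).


Working:
Absolute semitone position = octave×12 + chromatic position
Gb2: 2×12 + 6 = 30
F#4: 4×12 + 6 = 54
Difference = 54 - 30 = 24
= 24 semitones


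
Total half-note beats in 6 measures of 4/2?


Time signature 4/2: the bottom number 2 means the half note gets one count
The top number 4 means 4 half-note beats per measure
Total = 4 × 6 measures
= 24 half-note beats


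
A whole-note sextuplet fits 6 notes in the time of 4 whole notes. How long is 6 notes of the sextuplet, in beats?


Sextuplet: 6 notes occupy the space of 4 whole notes
Space = 4 × 4 = 16 beats
Each sextuplet note = 16 / 6 = 8/3 beats
6 notes = 6 × 8/3 = 16
= 16 beats


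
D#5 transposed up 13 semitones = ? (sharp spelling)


Working:
D#5: chromatic position 3 in octave 5 → absolute = 5×12 + 3 = 63
Transpose up 13: 63 + 13 = 76
76 = 6×12 + 4 → E in octave 6
Result = E6


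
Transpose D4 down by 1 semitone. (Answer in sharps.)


Let's work it out.
D4: chromatic position 2 in octave 4 → absolute = 4×12 + 2 = 50
Transpose down 1: 50 - 1 = 49
49 = 4×12 + 1 → C# in octave 4
Result = C#4


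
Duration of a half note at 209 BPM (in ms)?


One quarter-note beat = 60000 / BPM = 60000 / 209 ms
Half note = 2 × quarter note
Duration = 2 × 60000 / 209 = 120000 / 209
= 574.2 ms


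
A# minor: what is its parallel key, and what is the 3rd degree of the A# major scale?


Solution.
Parallel keys share the same tonic but differ in mode
A# minor → parallel is A# major
A# major scale: A# B# C## D# E# F## G##
= A# major; 3rd degree = C##


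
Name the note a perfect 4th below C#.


Reasoning:
A 4th spans 4 letter names, so from C we land on G
A perfect 4th = 5 semitones below C#
Spell G at that pitch: G#
= G#


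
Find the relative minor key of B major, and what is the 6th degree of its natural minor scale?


The relative minor shares the major's key signature and starts on its 6th degree
6th degree = a major 6th above the tonic; a major 6th above B is G#
→ relative minor of B major is G# minor
G# natural minor scale: G# A# B C# D# E F#
= G# minor; 6th degree = E


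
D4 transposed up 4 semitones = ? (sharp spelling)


Working:
D4: chromatic position 2 in octave 4 → absolute = 4×12 + 2 = 50
Transpose up 4: 50 + 4 = 54
54 = 4×12 + 6 → F# in octave 4
Result = F#4


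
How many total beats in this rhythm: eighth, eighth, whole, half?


Working:
Beat values:
  eighth = 0.5 beats
  eighth = 0.5 beats
  whole = 4 beats
  half = 2 beats
Sum = 0.5 + 0.5 + 4 + 2
= 7 beats


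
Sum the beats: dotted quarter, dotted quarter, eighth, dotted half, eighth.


Let's work it out.
Beat values:
  dotted quarter = 1.5 beats
  dotted quarter = 1.5 beats
  eighth = 0.5 beats
  dotted half = 3 beats
  eighth = 0.5 beats
Sum = 1.5 + 1.5 + 0.5 + 3 + 0.5
= 7 beats


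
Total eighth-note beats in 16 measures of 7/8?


Time signature 7/8: the bottom number 8 means the eighth note gets one count
The top number 7 means 7 eighth-note beats per measure
Total = 7 × 16 measures
= 112 eighth-note beats


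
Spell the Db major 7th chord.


Reasoning:
Major 7th chord = root + major 3rd + perfect 5th + major 7th
Seventh chords stack in thirds, so the letter names are D-F-A-C
Root: Db
Major 3rd above Db: F
Perfect 5th above Db: Ab
Major 7th above Db: C
Chord = Db F Ab C


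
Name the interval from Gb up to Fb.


Letter names: G → F spans 7 letter names → a 7th
Semitones: Gb → Fb = 10 half-steps
A 7th of 10 semitones is a minor 7th
= minor 7th


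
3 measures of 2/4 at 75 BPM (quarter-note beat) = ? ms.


Step by step:
Quarter-note beat duration = 60000 / 75 ms
Beats per measure (2/4) = 2
One measure = 2 × 60000 / 75 = 120000 / 75 ms
3 measures = 3 × 120000 / 75 = 360000 / 75
= 4800.0 ms


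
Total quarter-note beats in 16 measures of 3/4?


Working:
Time signature 3/4: the bottom number 4 means the quarter note gets one count
The top number 3 means 3 quarter-note beats per measure
Total = 3 × 16 measures
= 48 quarter-note beats


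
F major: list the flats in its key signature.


Flat major keys: C(0), F(1), Bb(2), Eb(3), Ab(4), Db(5), Gb(6), Cb(7)
F major has 1 flat
Order of flats: Bb Eb Ab Db Gb Cb Fb → first 1: Bb
= Bb


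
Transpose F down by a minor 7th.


Solution.
minor 7th: 7 letter names, 10 semitones
Letter: F - 6 → G
Pitch: F - 10 semitones, spelled as a G → G
= G


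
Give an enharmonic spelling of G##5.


Reasoning:
Enharmonic notes sound the same pitch but are spelled with different letter names
G## and A name the same pitch class
= A5


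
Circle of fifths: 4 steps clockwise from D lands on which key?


Step by step:
Each clockwise step on the circle of fifths moves up a perfect 5th
From D: D → A → E → B → F#/Gb
= F#/Gb


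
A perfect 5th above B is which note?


Reasoning:
A 5th spans 5 letter names, so from B we land on F
A perfect 5th = 7 semitones above B
Spell F at that pitch: F#
= F#


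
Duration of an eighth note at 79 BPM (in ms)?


Working:
One quarter-note beat = 60000 / BPM = 60000 / 79 ms
Eighth note = 1/2 × quarter note
Duration = 1/2 × 60000 / 79 = 30000 / 79
= 379.7 ms


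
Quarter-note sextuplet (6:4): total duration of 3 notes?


Sextuplet: 6 notes occupy the space of 4 quarter notes
Space = 4 × 1 = 4 beats
Each sextuplet note = 4 / 6 = 2/3 beats
3 notes = 3 × 2/3 = 2
= 2 beats


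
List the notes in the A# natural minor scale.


Working:
Natural minor scale pattern: W-H-W-W-H-W-W (2-1-2-2-1-2-2 semitones)
Starting from A#:
  A# + 2 semitones → B#
  B# + 1 semitone → C#
  C# + 2 semitones → D#
  D# + 2 semitones → E#
  E# + 1 semitone → F#
  F# + 2 semitones → G#
  G# + 2 semitones → A#
Scale = A# B# C# D# E# F# G#


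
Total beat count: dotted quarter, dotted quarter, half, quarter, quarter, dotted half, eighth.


Let's work it out.
Beat values:
  dotted quarter = 1.5 beats
  dotted quarter = 1.5 beats
  half = 2 beats
  quarter = 1 beat
  quarter = 1 beat
  dotted half = 3 beats
  eighth = 0.5 beats
Sum = 1.5 + 1.5 + 2 + 1 + 1 + 3 + 0.5
= 10.5 beats


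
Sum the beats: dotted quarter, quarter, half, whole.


Step by step:
Beat values:
  dotted quarter = 1.5 beats
  quarter = 1 beat
  half = 2 beats
  whole = 4 beats
Sum = 1.5 + 1 + 2 + 4
= 8.5 beats


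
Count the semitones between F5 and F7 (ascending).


Reasoning:
Absolute semitone position = octave×12 + chromatic position
F5: 5×12 + 5 = 65
F7: 7×12 + 5 = 89
Difference = 89 - 65 = 24
= 24 semitones


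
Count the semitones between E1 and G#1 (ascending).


Absolute semitone position = octave×12 + chromatic position
E1: 1×12 + 4 = 16
G#1: 1×12 + 8 = 20
Difference = 20 - 16 = 4
= 4 semitones


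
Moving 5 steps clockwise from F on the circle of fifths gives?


Step by step:
Each clockwise step on the circle of fifths moves up a perfect 5th
From F: F → C → G → D → A → E
= E


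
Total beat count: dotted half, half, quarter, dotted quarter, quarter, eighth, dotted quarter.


Let's work it out.
Beat values:
  dotted half = 3 beats
  half = 2 beats
  quarter = 1 beat
  dotted quarter = 1.5 beats
  quarter = 1 beat
  eighth = 0.5 beats
  dotted quarter = 1.5 beats
Sum = 3 + 2 + 1 + 1.5 + 1 + 0.5 + 1.5
= 10.5 beats


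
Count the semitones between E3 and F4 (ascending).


Solution.
Absolute semitone position = octave×12 + chromatic position
E3: 3×12 + 4 = 40
F4: 4×12 + 5 = 53
Difference = 53 - 40 = 13
= 13 semitones


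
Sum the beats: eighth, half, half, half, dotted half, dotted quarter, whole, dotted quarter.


Working:
Beat values:
  eighth = 0.5 beats
  half = 2 beats
  half = 2 beats
  half = 2 beats
  dotted half = 3 beats
  dotted quarter = 1.5 beats
  whole = 4 beats
  dotted quarter = 1.5 beats
Sum = 0.5 + 2 + 2 + 2 + 3 + 1.5 + 4 + 1.5
= 16.5 beats


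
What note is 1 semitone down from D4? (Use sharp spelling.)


Let's work it out.
D4: chromatic position 2 in octave 4 → absolute = 4×12 + 2 = 50
Transpose down 1: 50 - 1 = 49
49 = 4×12 + 1 → C# in octave 4
Result = C#4


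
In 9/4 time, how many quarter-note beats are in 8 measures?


Reasoning:
Time signature 9/4: the bottom number 4 means the quarter note gets one count
The top number 9 means 9 quarter-note beats per measure
Total = 9 × 8 measures
= 72 quarter-note beats


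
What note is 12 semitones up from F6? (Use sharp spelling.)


Step by step:
F6: chromatic position 5 in octave 6 → absolute = 6×12 + 5 = 77
Transpose up 12: 77 + 12 = 89
89 = 7×12 + 5 → F in octave 7
Result = F7


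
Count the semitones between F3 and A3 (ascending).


Working:
Absolute semitone position = octave×12 + chromatic position
F3: 3×12 + 5 = 41
A3: 3×12 + 9 = 45
Difference = 45 - 41 = 4
= 4 semitones


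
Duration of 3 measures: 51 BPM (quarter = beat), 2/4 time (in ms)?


Step by step:
Quarter-note beat duration = 60000 / 51 ms
Beats per measure (2/4) = 2
One measure = 2 × 60000 / 51 = 120000 / 51 ms
3 measures = 3 × 120000 / 51 = 360000 / 51
= 7058.8 ms


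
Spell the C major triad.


Working:
Major triad = root + major 3rd (4 semitones) + perfect 5th (7 semitones)
A triad on C stacks thirds, so the chord tones use letter names C-E-G
Root: C
Major 3rd above C: E
Perfect 5th above C: G
Chord = C E G


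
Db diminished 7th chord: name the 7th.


Let's work it out.
Diminished 7th chord = root + minor 3rd + diminished 5th + diminished 7th
Seventh chords stack in thirds, so the letter names are D-F-A-C
Root: Db
Minor 3rd above Db: Fb
Diminished 5th above Db: Abb
Diminished 7th above Db: Cbb
The 7th = Cbb


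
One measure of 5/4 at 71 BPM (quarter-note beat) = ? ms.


Let's work it out.
Quarter-note beat duration = 60000 / 71 ms
Beats per measure (5/4) = 5
One measure = 5 × 60000 / 71 = 300000 / 71 ms
= 4225.4 ms


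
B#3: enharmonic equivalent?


Working:
Enharmonic notes sound the same pitch but are spelled with different letter names
B# and C name the same pitch class
Octave numbers change at C, so B#3 = C4
= C4


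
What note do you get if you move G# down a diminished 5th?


Solution.
diminished 5th: 5 letter names, 6 semitones
Letter: G - 4 → C
Pitch: G# - 6 semitones, spelled as a C → C##
= C##


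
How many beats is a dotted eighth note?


Solution.
Base eighth note = 1/2 beats
Dot 1 adds half the previous value: +1/4
One dotted eighth = 1/2 + 1/4 = 3/4
= 3/4 beats


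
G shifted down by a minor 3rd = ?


Let's work it out.
minor 3rd: 3 letter names, 3 semitones
Letter: G - 2 → E
Pitch: G - 3 semitones, spelled as an E → E
= E


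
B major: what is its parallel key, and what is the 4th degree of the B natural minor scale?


Parallel keys share the same tonic but differ in mode
B major → parallel is B minor
B natural minor scale: B C# D E F# G A
= B minor; 4th degree = E


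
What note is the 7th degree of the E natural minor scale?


Reasoning:
Natural minor scale pattern: W-H-W-W-H-W-W (2-1-2-2-1-2-2 semitones)
Starting from E:
  E + 2 semitones → F#
  F# + 1 semitone → G
  G + 2 semitones → A
  A + 2 semitones → B
  B + 1 semitone → C
  C + 2 semitones → D
  D + 2 semitones → E
Scale: E F# G A B C D
Degree 7 = D


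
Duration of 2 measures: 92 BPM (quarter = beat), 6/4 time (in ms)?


Quarter-note beat duration = 60000 / 92 ms
Beats per measure (6/4) = 6
One measure = 6 × 60000 / 92 = 360000 / 92 ms
2 measures = 2 × 360000 / 92 = 720000 / 92
= 7826.1 ms


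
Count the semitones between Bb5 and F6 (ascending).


Reasoning:
Absolute semitone position = octave×12 + chromatic position
Bb5: 5×12 + 10 = 70
F6: 6×12 + 5 = 77
Difference = 77 - 70 = 7
= 7 semitones
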